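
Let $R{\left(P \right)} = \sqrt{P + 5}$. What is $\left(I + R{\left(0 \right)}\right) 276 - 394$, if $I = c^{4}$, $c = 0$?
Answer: $-394 + 276 \sqrt{5} \approx 223.15$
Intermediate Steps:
$R{\left(P \right)} = \sqrt{5 + P}$
$I = 0$ ($I = 0^{4} = 0$)
$\left(I + R{\left(0 \right)}\right) 276 - 394 = \left(0 + \sqrt{5 + 0}\right) 276 - 394 = \left(0 + \sqrt{5}\right) 276 - 394 = \sqrt{5} \cdot 276 - 394 = 276 \sqrt{5} - 394 = -394 + 276 \sqrt{5}$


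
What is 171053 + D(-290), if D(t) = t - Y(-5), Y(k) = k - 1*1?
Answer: 170769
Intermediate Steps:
Y(k) = -1 + k (Y(k) = k - 1 = -1 + k)
D(t) = 6 + t (D(t) = t - (-1 - 5) = t - 1*(-6) = t + 6 = 6 + t)
171053 + D(-290) = 171053 + (6 - 290) = 171053 - 284 = 170769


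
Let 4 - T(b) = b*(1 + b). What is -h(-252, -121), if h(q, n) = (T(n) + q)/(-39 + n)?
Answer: -923/10 ≈ -92.300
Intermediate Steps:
T(b) = 4 - b*(1 + b)
h(q, n) = (4 + q - n - n**2)/(-39 + n) (h(q, n) = ((4 - n - n**2) + q)/(-39 + n) = (4 + q - n - n**2)/(-39 + n))
-h(-252, -121) = -(4 - 252 - 1*(-121) - 1*(-121)**2)/(-39 - 121) = -(4 - 252 + 121 - 1*14641)/(-160) = -(-1)*(4 - 252 + 121 - 14641)/160 = -(-1)*(-14768)/160 = -1*923/10 = -923/10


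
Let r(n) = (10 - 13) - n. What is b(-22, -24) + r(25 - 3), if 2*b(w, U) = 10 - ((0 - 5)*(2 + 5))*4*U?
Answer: -1700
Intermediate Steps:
b(w, U) = 5 + 70*U (b(w, U) = (10 - ((0 - 5)*(2 + 5))*4*U)/2 = (10 - -5*7*4*U)/2 = (10 - (-35*4)*U)/2 = (10 - (-140)*U)/2 = (10 + 140*U)/2 = 5 + 70*U)
r(n) = -3 - n
b(-22, -24) + r(25 - 3) = (5 + 70*(-24)) + (-3 - (25 - 3)) = (5 - 1680) + (-3 - (25 - 1*3)) = -1675 + (-3 - (25 - 3)) = -1675 + (-3 - 1*22) = -1675 + (-3 - 22) = -1675 - 25 = -1700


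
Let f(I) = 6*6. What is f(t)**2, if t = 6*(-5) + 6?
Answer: 1296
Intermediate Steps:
t = -24 (t = -30 + 6 = -24)
f(I) = 36
f(t)**2 = 36**2 = 1296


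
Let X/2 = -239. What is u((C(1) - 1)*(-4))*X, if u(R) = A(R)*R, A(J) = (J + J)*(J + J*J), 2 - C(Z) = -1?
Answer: -3426304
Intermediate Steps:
C(Z) = 3 (C(Z) = 2 - 1*(-1) = 2 + 1 = 3)
A(J) = 2*J*(J + J**2) (A(J) = (2*J)*(J + J**2) = 2*J*(J + J**2))
X = -478 (X = 2*(-239) = -478)
u(R) = 2*R**3*(1 + R) (u(R) = (2*R**2*(1 + R))*R = 2*R**3*(1 + R))
u((C(1) - 1)*(-4))*X = (2*((3 - 1)*(-4))**3*(1 + (3 - 1)*(-4)))*(-478) = (2*(2*(-4))**3*(1 + 2*(-4)))*(-478) = (2*(-8)**3*(1 - 8))*(-478) = (2*(-512)*(-7))*(-478) = 7168*(-478) = -3426304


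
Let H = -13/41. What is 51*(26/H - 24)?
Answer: -5406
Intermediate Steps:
H = -13/41 (H = -13*1/41 = -13/41 ≈ -0.31707)
51*(26/H - 24) = 51*(26/(-13/41) - 24) = 51*(26*(-41/13) - 24) = 51*(-82 - 24) = 51*(-106) = -5406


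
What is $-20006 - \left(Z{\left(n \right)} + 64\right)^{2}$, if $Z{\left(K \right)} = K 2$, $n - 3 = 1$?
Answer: $-25190$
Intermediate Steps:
$n = 4$ ($n = 3 + 1 = 4$)
$Z{\left(K \right)} = 2 K$
$-20006 - \left(Z{\left(n \right)} + 64\right)^{2} = -20006 - \left(2 \cdot 4 + 64\right)^{2} = -20006 - \left(8 + 64\right)^{2} = -20006 - 72^{2} = -20006 - 5184 = -25190$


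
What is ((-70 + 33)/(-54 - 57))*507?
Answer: 169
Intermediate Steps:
((-70 + 33)/(-54 - 57))*507 = -37/(-111)*507 = -37*(-1/111)*507 = (1/3)*507 = 169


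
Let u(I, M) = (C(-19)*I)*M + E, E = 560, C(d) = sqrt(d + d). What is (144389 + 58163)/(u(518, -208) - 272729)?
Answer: -55128375288/515209206929 + 21823762688*I*sqrt(38)/515209206929 ≈ -0.107 + 0.26112*I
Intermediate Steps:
C(d) = sqrt(2)*sqrt(d) (C(d) = sqrt(2*d) = sqrt(2)*sqrt(d))
u(I, M) = 560 + I*I*M*sqrt(38) (u(I, M) = ((sqrt(2)*sqrt(-19))*I)*M + 560 = ((sqrt(2)*(I*sqrt(19)))*I)*M + 560 = ((I*sqrt(38))*I)*M + 560 = (I*I*sqrt(38))*M + 560 = I*I*M*sqrt(38) + 560 = 560 + I*I*M*sqrt(38))
(144389 + 58163)/(u(518, -208) - 272729) = (144389 + 58163)/((560 + I*518*(-208)*sqrt(38)) - 272729) = 202552/((560 - 107744*I*sqrt(38)) - 272729) = 202552/(-272169 - 107744*I*sqrt(38))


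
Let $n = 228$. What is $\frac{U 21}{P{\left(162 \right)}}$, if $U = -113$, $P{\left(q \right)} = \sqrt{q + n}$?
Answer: $- \frac{791 \sqrt{390}}{130} \approx -120.16$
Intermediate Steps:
$P{\left(q \right)} = \sqrt{228 + q}$ ($P{\left(q \right)} = \sqrt{q + 228} = \sqrt{228 + q}$)
$\frac{U 21}{P{\left(162 \right)}} = \frac{\left(-113\right) 21}{\sqrt{228 + 162}} = - \frac{2373}{\sqrt{390}} = - 2373 \frac{\sqrt{390}}{390} = - \frac{791 \sqrt{390}}{130}$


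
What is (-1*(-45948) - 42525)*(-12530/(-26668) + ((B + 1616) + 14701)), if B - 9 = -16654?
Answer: -14949223401/13334 ≈ -1.1211e+6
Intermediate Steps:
B = -16645 (B = 9 - 16654 = -16645)
(-1*(-45948) - 42525)*(-12530/(-26668) + ((B + 1616) + 14701)) = (-1*(-45948) - 42525)*(-12530/(-26668) + ((-16645 + 1616) + 14701)) = (45948 - 42525)*(-12530*(-1/26668) + (-15029 + 14701)) = 3423*(6265/13334 - 328) = 3423*(-4367287/13334) = -14949223401/13334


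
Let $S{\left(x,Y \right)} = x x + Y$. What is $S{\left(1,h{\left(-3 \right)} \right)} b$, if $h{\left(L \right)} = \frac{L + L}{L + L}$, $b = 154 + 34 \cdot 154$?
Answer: $10780$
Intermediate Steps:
$b = 5390$ ($b = 154 + 5236 = 5390$)
$h{\left(L \right)} = 1$ ($h{\left(L \right)} = \frac{2 L}{2 L} = 2 L \frac{1}{2 L} = 1$)
$S{\left(x,Y \right)} = Y + x^{2}$ ($S{\left(x,Y \right)} = x^{2} + Y = Y + x^{2}$)
$S{\left(1,h{\left(-3 \right)} \right)} b = \left(1 + 1^{2}\right) 5390 = \left(1 + 1\right) 5390 = 2 \cdot 5390 = 10780$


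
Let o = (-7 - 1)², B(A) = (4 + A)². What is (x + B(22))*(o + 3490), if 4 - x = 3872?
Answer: -11344368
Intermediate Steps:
x = -3868 (x = 4 - 1*3872 = 4 - 3872 = -3868)
o = 64 (o = (-8)² = 64)
(x + B(22))*(o + 3490) = (-3868 + (4 + 22)²)*(64 + 3490) = (-3868 + 26²)*3554 = (-3868 + 676)*3554 = -3192*3554 = -11344368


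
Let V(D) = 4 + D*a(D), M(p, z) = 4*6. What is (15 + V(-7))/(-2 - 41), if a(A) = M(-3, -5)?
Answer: 149/43 ≈ 3.4651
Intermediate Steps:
M(p, z) = 24
a(A) = 24
V(D) = 4 + 24*D (V(D) = 4 + D*24 = 4 + 24*D)
(15 + V(-7))/(-2 - 41) = (15 + (4 + 24*(-7)))/(-2 - 41) = (15 + (4 - 168))/(-43) = (15 - 164)*(-1/43) = -149*(-1/43) = 149/43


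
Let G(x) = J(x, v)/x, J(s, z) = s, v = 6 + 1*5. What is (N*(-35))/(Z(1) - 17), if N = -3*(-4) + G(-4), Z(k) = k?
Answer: 455/16 ≈ 28.438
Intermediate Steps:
v = 11 (v = 6 + 5 = 11)
G(x) = 1 (G(x) = x/x = 1)
N = 13 (N = -3*(-4) + 1 = 12 + 1 = 13)
(N*(-35))/(Z(1) - 17) = (13*(-35))/(1 - 17) = -455/(-16) = -455*(-1/16) = 455/16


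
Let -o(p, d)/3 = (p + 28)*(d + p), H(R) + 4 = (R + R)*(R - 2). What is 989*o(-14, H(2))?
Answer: 747684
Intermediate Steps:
H(R) = -4 + 2*R*(-2 + R) (H(R) = -4 + (R + R)*(R - 2) = -4 + (2*R)*(-2 + R) = -4 + 2*R*(-2 + R))
o(p, d) = -3*(28 + p)*(d + p) (o(p, d) = -3*(p + 28)*(d + p) = -3*(28 + p)*(d + p))
989*o(-14, H(2)) = 989*(-84*(-4 - 4*2 + 2*2**2) - 84*(-14) - 3*(-14)**2 - 3*(-4 - 4*2 + 2*2**2)*(-14)) = 989*(-84*(-4 - 8 + 2*4) + 1176 - 3*196 - 3*(-4 - 8 + 2*4)*(-14)) = 989*(-84*(-4 - 8 + 8) + 1176 - 588 - 3*(-4 - 8 + 8)*(-14)) = 989*(-84*(-4) + 1176 - 588 - 3*(-4)*(-14)) = 989*(336 + 1176 - 588 - 168) = 989*756 = 747684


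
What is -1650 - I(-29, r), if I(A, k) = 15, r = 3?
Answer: -1665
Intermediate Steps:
-1650 - I(-29, r) = -1650 - 1*15 = -1650 - 15 = -1665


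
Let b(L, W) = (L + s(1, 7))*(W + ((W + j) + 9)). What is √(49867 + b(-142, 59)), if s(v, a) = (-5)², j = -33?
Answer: √38869 ≈ 197.15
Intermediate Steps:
s(v, a) = 25
b(L, W) = (-24 + 2*W)*(25 + L) (b(L, W) = (L + 25)*(W + ((W - 33) + 9)) = (25 + L)*(W + ((-33 + W) + 9)) = (25 + L)*(W + (-24 + W)) = (25 + L)*(-24 + 2*W) = (-24 + 2*W)*(25 + L))
√(49867 + b(-142, 59)) = √(49867 + (-600 - 24*(-142) + 50*59 + 2*(-142)*59)) = √(49867 + (-600 + 3408 + 2950 - 16756)) = √(49867 - 10998) = √38869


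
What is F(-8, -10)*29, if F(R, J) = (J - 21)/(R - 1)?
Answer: 899/9 ≈ 99.889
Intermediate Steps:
F(R, J) = (-21 + J)/(-1 + R)
F(-8, -10)*29 = ((-21 - 10)/(-1 - 8))*29 = (-31/(-9))*29 = -⅑*(-31)*29 = (31/9)*29 = 899/9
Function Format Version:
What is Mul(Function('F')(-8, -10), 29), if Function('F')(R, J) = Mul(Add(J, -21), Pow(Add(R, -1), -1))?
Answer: Rational(899, 9) ≈ 99.889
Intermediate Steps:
Function('F')(R, J) = Mul(Pow(Add(-1, R), -1), Add(-21, J)) (Function('F')(R, J) = Mul(Add(-21, J), Pow(Add(-1, R), -1)) = Mul(Pow(Add(-1, R), -1), Add(-21, J)))
Mul(Function('F')(-8, -10), 29) = Mul(Mul(Pow(Add(-1, -8), -1), Add(-21, -10)), 29) = Mul(Mul(Pow(-9, -1), -31), 29) = Mul(Mul(Rational(-1, 9), -31), 29) = Mul(Rational(31, 9), 29) = Rational(899, 9)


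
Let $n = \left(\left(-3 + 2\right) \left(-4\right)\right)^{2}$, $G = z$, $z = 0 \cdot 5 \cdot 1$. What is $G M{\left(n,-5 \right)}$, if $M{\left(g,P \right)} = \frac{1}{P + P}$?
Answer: $0$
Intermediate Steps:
$z = 0$ ($z = 0 \cdot 1 = 0$)
$G = 0$
$n = 16$ ($n = \left(\left(-1\right) \left(-4\right)\right)^{2} = 4^{2} = 16$)
$M{\left(g,P \right)} = \frac{1}{2 P}$
$G M{\left(n,-5 \right)} = 0 \frac{1}{2 \left(-5\right)} = 0 \cdot \frac{1}{2} \left(- \frac{1}{5}\right) = 0 \left(- \frac{1}{10}\right) = 0$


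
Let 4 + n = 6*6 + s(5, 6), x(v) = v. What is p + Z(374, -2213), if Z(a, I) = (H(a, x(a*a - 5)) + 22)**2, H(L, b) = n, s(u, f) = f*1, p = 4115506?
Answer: 4119106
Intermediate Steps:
s(u, f) = f
n = 38 (n = -4 + (6*6 + 6) = -4 + (36 + 6) = -4 + 42 = 38)
H(L, b) = 38
Z(a, I) = 3600 (Z(a, I) = (38 + 22)**2 = 60**2 = 3600)
p + Z(374, -2213) = 4115506 + 3600 = 4119106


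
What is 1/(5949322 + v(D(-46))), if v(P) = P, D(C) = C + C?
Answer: 1/5949230 ≈ 1.6809e-7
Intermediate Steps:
D(C) = 2*C
1/(5949322 + v(D(-46))) = 1/(5949322 + 2*(-46)) = 1/(5949322 - 92) = 1/5949230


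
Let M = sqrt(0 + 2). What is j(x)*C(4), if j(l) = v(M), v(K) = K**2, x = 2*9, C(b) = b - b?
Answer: 0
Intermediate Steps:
C(b) = 0
M = sqrt(2) ≈ 1.4142
x = 18
j(l) = 2 (j(l) = (sqrt(2))**2 = 2)
j(x)*C(4) = 2*0 = 0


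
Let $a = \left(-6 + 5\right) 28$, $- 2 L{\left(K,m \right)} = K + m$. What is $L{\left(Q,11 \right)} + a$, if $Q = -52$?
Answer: $- \frac{15}{2} \approx -7.5$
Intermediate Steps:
$L{\left(K,m \right)} = - \frac{K}{2} - \frac{m}{2}$ ($L{\left(K,m \right)} = - \frac{K + m}{2} = - \frac{K}{2} - \frac{m}{2}$)
$a = -28$ ($a = \left(-1\right) 28 = -28$)
$L{\left(Q,11 \right)} + a = \left(\left(- \frac{1}{2}\right) \left(-52\right) - \frac{11}{2}\right) - 28 = \left(26 - \frac{11}{2}\right) - 28 = \frac{41}{2} - 28 = - \frac{15}{2}$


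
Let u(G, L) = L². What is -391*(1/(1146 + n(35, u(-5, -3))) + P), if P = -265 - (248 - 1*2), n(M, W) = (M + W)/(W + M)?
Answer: 229171356/1147 ≈ 1.9980e+5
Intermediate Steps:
n(M, W) = 1 (n(M, W) = (M + W)/(M + W) = 1)
P = -511 (P = -265 - (248 - 2) = -265 - 1*246 = -265 - 246 = -511)
-391*(1/(1146 + n(35, u(-5, -3))) + P) = -391*(1/(1146 + 1) - 511) = -391*(1/1147 - 511) = -391*(-586116/1147) = 229171356/1147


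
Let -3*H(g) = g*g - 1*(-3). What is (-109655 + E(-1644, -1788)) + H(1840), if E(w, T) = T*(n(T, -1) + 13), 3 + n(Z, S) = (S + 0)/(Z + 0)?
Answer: -3768211/3 ≈ -1.2561e+6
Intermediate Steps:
n(Z, S) = -3 + S/Z (n(Z, S) = -3 + (S + 0)/(Z + 0) = -3 + S/Z)
H(g) = -1 - g²/3 (H(g) = -(g*g - 1*(-3))/3 = -(g² + 3)/3 = -(3 + g²)/3 = -1 - g²/3)
E(w, T) = T*(10 - 1/T) (E(w, T) = T*((-3 - 1/T) + 13) = T*(10 - 1/T))
(-109655 + E(-1644, -1788)) + H(1840) = (-109655 + (-1 + 10*(-1788))) + (-1 - ⅓*1840²) = (-109655 + (-1 - 17880)) + (-1 - ⅓*3385600) = (-109655 - 17881) + (-1 - 3385600/3) = -127536 - 3385603/3 = -3768211/3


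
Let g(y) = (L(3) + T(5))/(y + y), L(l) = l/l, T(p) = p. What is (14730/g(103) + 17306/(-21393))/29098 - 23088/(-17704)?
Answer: 12869553102898/688789073241 ≈ 18.684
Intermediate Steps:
L(l) = 1
g(y) = 3/y (g(y) = (1 + 5)/(y + y) = 6/((2*y)) = 6*(1/(2*y)) = 3/y)
(14730/g(103) + 17306/(-21393))/29098 - 23088/(-17704) = (14730/((3/103)) + 17306/(-21393))/29098 - 23088/(-17704) = (14730/((3*(1/103))) + 17306*(-1/21393))*(1/29098) - 23088*(-1/17704) = (14730/(3/103) - 17306/21393)*(1/29098) + 2886/2213 = (14730*(103/3) - 17306/21393)*(1/29098) + 2886/2213 = (505730 - 17306/21393)*(1/29098) + 2886/2213 = (10819064584/21393)*(1/29098) + 2886/2213 = 5409532292/311246757 + 2886/2213 = 12869553102898/688789073241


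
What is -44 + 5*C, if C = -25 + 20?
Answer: -69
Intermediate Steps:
C = -5
-44 + 5*C = -44 + 5*(-5) = -44 - 25 = -69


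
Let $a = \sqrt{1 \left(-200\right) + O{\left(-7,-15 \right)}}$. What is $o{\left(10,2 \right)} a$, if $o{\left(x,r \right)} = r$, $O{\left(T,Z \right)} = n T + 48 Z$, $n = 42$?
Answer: $2 i \sqrt{1214} \approx 69.685 i$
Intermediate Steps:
$O{\left(T,Z \right)} = 42 T + 48 Z$
$a = i \sqrt{1214}$ ($a = \sqrt{1 \left(-200\right) + \left(42 \left(-7\right) + 48 \left(-15\right)\right)} = \sqrt{-200 - 1014} = \sqrt{-1214} = i \sqrt{1214} \approx 34.843 i$)
$o{\left(10,2 \right)} a = 2 i \sqrt{1214}$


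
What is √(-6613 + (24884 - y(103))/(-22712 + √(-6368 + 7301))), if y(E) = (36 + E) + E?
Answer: √(-150219098 + 6613*√933)/√(22712 - √933) ≈ 81.327*I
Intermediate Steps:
y(E) = 36 + 2*E
√(-6613 + (24884 - y(103))/(-22712 + √(-6368 + 7301))) = √(-6613 + (24884 - (36 + 2*103))/(-22712 + √(-6368 + 7301))) = √(-6613 + (24884 - (36 + 206))/(-22712 + √933)) = √(-6613 + (24884 - 1*242)/(-22712 + √933)) = √(-6613 + (24884 - 242)/(-22712 + √933)) = √(-6613 + 24642/(-22712 + √933))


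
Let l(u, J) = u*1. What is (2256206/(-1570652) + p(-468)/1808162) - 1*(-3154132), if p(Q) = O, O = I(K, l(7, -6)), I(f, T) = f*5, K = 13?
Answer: 1119713693348596172/354999157703 ≈ 3.1541e+6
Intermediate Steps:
l(u, J) = u
I(f, T) = 5*f
O = 65 (O = 5*13 = 65)
p(Q) = 65
(2256206/(-1570652) + p(-468)/1808162) - 1*(-3154132) = (2256206/(-1570652) + 65/1808162) - 1*(-3154132) = (2256206*(-1/1570652) + 65*(1/1808162)) + 3154132 = (-1128103/785326 + 65/1808162) + 3154132 = -509935482624/354999157703 + 3154132 = 1119713693348596172/354999157703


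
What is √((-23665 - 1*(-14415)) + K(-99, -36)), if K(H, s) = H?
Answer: I*√9349 ≈ 96.69*I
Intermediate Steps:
√((-23665 - 1*(-14415)) + K(-99, -36)) = √((-23665 - 1*(-14415)) - 99) = √((-23665 + 14415) - 99) = √(-9250 - 99) = √(-9349) = I*√9349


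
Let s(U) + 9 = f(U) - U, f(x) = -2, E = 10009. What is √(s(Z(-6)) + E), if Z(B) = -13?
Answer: √10011 ≈ 100.05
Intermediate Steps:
s(U) = -11 - U (s(U) = -9 + (-2 - U) = -11 - U)
√(s(Z(-6)) + E) = √((-11 - 1*(-13)) + 10009) = √((-11 + 13) + 10009) = √(2 + 10009) = √10011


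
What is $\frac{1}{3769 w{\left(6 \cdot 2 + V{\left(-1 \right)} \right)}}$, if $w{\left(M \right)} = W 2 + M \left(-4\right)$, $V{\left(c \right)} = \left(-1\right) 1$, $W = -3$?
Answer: $- \frac{1}{188450} \approx -5.3065 \cdot 10^{-6}$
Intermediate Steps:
$V{\left(c \right)} = -1$
$w{\left(M \right)} = -6 - 4 M$ ($w{\left(M \right)} = \left(-3\right) 2 + M \left(-4\right) = -6 - 4 M$)
$\frac{1}{3769 w{\left(6 \cdot 2 + V{\left(-1 \right)} \right)}} = \frac{1}{3769 \left(-6 - 4 \left(6 \cdot 2 - 1\right)\right)} = \frac{1}{3769 \left(-6 - 4 \left(12 - 1\right)\right)} = \frac{1}{3769 \left(-6 - 44\right)} = \frac{1}{3769 \left(-50\right)} = \frac{1}{-188450} = - \frac{1}{188450}$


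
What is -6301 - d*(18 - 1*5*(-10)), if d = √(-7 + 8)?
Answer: -6369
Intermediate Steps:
d = 1 (d = √1 = 1)
-6301 - d*(18 - 1*5*(-10)) = -6301 - (18 - 1*5*(-10)) = -6301 - (18 - 5*(-10)) = -6301 - (18 + 50) = -6301 - 68 = -6369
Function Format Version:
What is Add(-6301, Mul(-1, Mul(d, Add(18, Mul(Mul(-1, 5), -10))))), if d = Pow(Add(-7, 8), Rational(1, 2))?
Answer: -6369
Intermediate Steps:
d = 1 (d = Pow(1, Rational(1, 2)) = 1)
Add(-6301, Mul(-1, Mul(d, Add(18, Mul(Mul(-1, 5), -10))))) = Add(-6301, Mul(-1, Mul(1, Add(18, Mul(Mul(-1, 5), -10))))) = Add(-6301, Mul(-1, Mul(1, Add(18, Mul(-5, -10))))) = Add(-6301, Mul(-1, Mul(1, Add(18, 50)))) = Add(-6301, Mul(-1, Mul(1, 68))) = Add(-6301, Mul(-1, 68)) = Add(-6301, -68) = -6369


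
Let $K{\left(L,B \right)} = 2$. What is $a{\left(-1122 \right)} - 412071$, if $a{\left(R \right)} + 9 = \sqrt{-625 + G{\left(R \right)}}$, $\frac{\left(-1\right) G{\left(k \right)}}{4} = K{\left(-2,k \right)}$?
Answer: $-412080 + i \sqrt{633} \approx -4.1208 \cdot 10^{5} + 25.159 i$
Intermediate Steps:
$G{\left(k \right)} = -8$ ($G{\left(k \right)} = \left(-4\right) 2 = -8$)
$a{\left(R \right)} = -9 + i \sqrt{633}$ ($a{\left(R \right)} = -9 + \sqrt{-625 - 8} = -9 + \sqrt{-633} = -9 + i \sqrt{633}$)
$a{\left(-1122 \right)} - 412071 = \left(-9 + i \sqrt{633}\right) - 412071 = -412080 + i \sqrt{633}$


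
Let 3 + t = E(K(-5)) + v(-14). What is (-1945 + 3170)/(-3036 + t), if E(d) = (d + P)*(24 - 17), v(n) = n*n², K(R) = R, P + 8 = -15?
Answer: -1225/5979 ≈ -0.20488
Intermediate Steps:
P = -23 (P = -8 - 15 = -23)
v(n) = n³
E(d) = -161 + 7*d (E(d) = (d - 23)*(24 - 17) = (-23 + d)*7 = -161 + 7*d)
t = -2943 (t = -3 + ((-161 + 7*(-5)) + (-14)³) = -3 + ((-161 - 35) - 2744) = -3 + (-196 - 2744) = -3 - 2940 = -2943)
(-1945 + 3170)/(-3036 + t) = (-1945 + 3170)/(-3036 - 2943) = 1225/(-5979) = 1225*(-1/5979) = -1225/5979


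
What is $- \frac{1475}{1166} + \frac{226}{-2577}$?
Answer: $- \frac{4064591}{3004782} \approx -1.3527$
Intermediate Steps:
$- \frac{1475}{1166} + \frac{226}{-2577} = \left(-1475\right) \frac{1}{1166} + 226 \left(- \frac{1}{2577}\right) = - \frac{1475}{1166} - \frac{226}{2577} = - \frac{4064591}{3004782}$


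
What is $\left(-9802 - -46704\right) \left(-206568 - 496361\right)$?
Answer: $-25939485958$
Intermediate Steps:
$\left(-9802 - -46704\right) \left(-206568 - 496361\right) = \left(-9802 + 46704\right) \left(-702929\right) = 36902 \left(-702929\right) = -25939485958$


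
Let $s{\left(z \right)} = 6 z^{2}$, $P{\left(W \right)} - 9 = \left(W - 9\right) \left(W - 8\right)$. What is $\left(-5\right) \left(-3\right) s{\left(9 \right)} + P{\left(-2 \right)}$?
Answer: $7409$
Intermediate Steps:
$P{\left(W \right)} = 9 + \left(-9 + W\right) \left(-8 + W\right)$ ($P{\left(W \right)} = 9 + \left(W - 9\right) \left(W - 8\right) = 9 + \left(-9 + W\right) \left(-8 + W\right)$)
$\left(-5\right) \left(-3\right) s{\left(9 \right)} + P{\left(-2 \right)} = \left(-5\right) \left(-3\right) 6 \cdot 9^{2} + \left(81 + \left(-2\right)^{2} - -34\right) = 15 \cdot 6 \cdot 81 + \left(81 + 4 + 34\right) = 15 \cdot 486 + 119 = 7290 + 119 = 7409$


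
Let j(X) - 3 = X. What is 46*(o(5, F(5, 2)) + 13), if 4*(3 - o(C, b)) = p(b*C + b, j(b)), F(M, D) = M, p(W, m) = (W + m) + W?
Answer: -46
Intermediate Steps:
j(X) = 3 + X
p(W, m) = m + 2*W
o(C, b) = 9/4 - 3*b/4 - C*b/2 (o(C, b) = 3 - ((3 + b) + 2*(b*C + b))/4 = 3 - ((3 + b) + 2*(C*b + b))/4 = 3 - ((3 + b) + 2*(b + C*b))/4 = 3 - ((3 + b) + (2*b + 2*C*b))/4 = 3 - (3 + 3*b + 2*C*b)/4 = 3 + (-3/4 - 3*b/4 - C*b/2) = 9/4 - 3*b/4 - C*b/2)
46*(o(5, F(5, 2)) + 13) = 46*((9/4 - 1/4*5 - 1/2*5*(1 + 5)) + 13) = 46*((9/4 - 5/4 - 1/2*5*6) + 13) = 46*((9/4 - 5/4 - 15) + 13) = 46*(-14 + 13) = 46*(-1) = -46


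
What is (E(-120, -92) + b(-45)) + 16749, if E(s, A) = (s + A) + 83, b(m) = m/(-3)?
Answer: 16635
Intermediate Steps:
b(m) = -m/3 (b(m) = m*(-⅓) = -m/3)
E(s, A) = 83 + A + s (E(s, A) = (A + s) + 83 = 83 + A + s)
(E(-120, -92) + b(-45)) + 16749 = ((83 - 92 - 120) - ⅓*(-45)) + 16749 = (-129 + 15) + 16749 = -114 + 16749 = 16635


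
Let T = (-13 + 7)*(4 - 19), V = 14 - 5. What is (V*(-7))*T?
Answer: -5670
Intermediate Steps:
V = 9
T = 90 (T = -6*(-15) = 90)
(V*(-7))*T = (9*(-7))*90 = -63*90 = -5670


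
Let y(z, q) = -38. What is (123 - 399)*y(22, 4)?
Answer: 10488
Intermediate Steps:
(123 - 399)*y(22, 4) = (123 - 399)*(-38) = -276*(-38) = 10488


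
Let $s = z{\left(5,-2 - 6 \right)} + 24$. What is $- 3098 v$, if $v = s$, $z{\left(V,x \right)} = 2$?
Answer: $-80548$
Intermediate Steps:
$s = 26$ ($s = 2 + 24 = 26$)
$v = 26$
$- 3098 v = \left(-3098\right) 26 = -80548$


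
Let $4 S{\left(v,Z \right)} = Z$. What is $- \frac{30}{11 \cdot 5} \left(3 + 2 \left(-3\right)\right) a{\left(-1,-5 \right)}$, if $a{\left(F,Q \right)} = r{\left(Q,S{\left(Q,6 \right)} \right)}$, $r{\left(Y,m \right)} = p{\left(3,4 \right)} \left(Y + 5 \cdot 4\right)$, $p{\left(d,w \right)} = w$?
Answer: $\frac{1080}{11} \approx 98.182$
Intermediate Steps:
$S{\left(v,Z \right)} = \frac{Z}{4}$
$r{\left(Y,m \right)} = 80 + 4 Y$ ($r{\left(Y,m \right)} = 4 \left(Y + 5 \cdot 4\right) = 4 \left(Y + 20\right) = 4 \left(20 + Y\right) = 80 + 4 Y$)
$a{\left(F,Q \right)} = 80 + 4 Q$
$- \frac{30}{11 \cdot 5} \left(3 + 2 \left(-3\right)\right) a{\left(-1,-5 \right)} = - \frac{30}{11 \cdot 5} \left(3 + 2 \left(-3\right)\right) \left(80 + 4 \left(-5\right)\right) = - \frac{30}{55} \left(3 - 6\right) \left(80 - 20\right) = \left(-30\right) \frac{1}{55} \left(-3\right) 60 = \left(- \frac{6}{11}\right) \left(-3\right) 60 = \frac{18}{11} \cdot 60 = \frac{1080}{11}$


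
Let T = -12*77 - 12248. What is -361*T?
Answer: 4755092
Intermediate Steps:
T = -13172 (T = -924 - 12248 = -13172)
-361*T = -361*(-13172) = 4755092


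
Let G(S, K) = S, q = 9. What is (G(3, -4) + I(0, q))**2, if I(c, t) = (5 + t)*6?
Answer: 7569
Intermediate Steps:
I(c, t) = 30 + 6*t
(G(3, -4) + I(0, q))**2 = (3 + (30 + 6*9))**2 = (3 + (30 + 54))**2 = (3 + 84)**2 = 87**2 = 7569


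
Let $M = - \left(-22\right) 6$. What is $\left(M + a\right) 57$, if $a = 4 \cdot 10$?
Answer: $9804$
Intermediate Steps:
$a = 40$
$M = 132$ ($M = \left(-1\right) \left(-132\right) = 132$)
$\left(M + a\right) 57 = \left(132 + 40\right) 57 = 172 \cdot 57 = 9804$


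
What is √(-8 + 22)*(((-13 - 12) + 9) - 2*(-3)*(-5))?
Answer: -46*√14 ≈ -172.12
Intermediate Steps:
√(-8 + 22)*(((-13 - 12) + 9) - 2*(-3)*(-5)) = √14*((-25 + 9) + 6*(-5)) = √14*(-16 - 30) = √14*(-46) = -46*√14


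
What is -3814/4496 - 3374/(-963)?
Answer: 5748311/2164824 ≈ 2.6553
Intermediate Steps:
-3814/4496 - 3374/(-963) = -3814*1/4496 - 3374*(-1/963) = -1907/2248 + 3374/963 = 5748311/2164824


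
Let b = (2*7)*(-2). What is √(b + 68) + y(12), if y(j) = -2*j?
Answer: -24 + 2*√10 ≈ -17.675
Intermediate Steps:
b = -28 (b = 14*(-2) = -28)
√(b + 68) + y(12) = √(-28 + 68) - 2*12 = √40 - 24 = 2*√10 - 24 = -24 + 2*√10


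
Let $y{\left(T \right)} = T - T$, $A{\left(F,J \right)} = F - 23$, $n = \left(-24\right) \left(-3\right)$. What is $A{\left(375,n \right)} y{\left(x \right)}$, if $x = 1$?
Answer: $0$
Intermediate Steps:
$n = 72$
$A{\left(F,J \right)} = -23 + F$
$y{\left(T \right)} = 0$
$A{\left(375,n \right)} y{\left(x \right)} = \left(-23 + 375\right) 0 = 352 \cdot 0 = 0$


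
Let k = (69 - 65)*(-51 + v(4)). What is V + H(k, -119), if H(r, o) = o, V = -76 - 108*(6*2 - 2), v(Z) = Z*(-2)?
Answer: -1275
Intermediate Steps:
v(Z) = -2*Z
V = -1156 (V = -76 - 108*(12 - 2) = -76 - 108*10 = -76 - 1080 = -1156)
k = -236 (k = (69 - 65)*(-51 - 2*4) = 4*(-51 - 8) = 4*(-59) = -236)
V + H(k, -119) = -1156 - 119 = -1275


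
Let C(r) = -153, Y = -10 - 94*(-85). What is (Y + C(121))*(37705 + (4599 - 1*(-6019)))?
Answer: 378224121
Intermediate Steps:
Y = 7980 (Y = -10 + 7990 = 7980)
(Y + C(121))*(37705 + (4599 - 1*(-6019))) = (7980 - 153)*(37705 + (4599 - 1*(-6019))) = 7827*(37705 + (4599 + 6019)) = 7827*(37705 + 10618) = 7827*48323 = 378224121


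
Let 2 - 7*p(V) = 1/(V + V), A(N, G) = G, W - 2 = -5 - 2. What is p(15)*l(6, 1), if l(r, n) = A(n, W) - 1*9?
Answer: -59/15 ≈ -3.9333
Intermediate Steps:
W = -5 (W = 2 + (-5 - 2) = 2 - 7 = -5)
l(r, n) = -14 (l(r, n) = -5 - 1*9 = -5 - 9 = -14)
p(V) = 2/7 - 1/(14*V) (p(V) = 2/7 - 1/(7*(V + V)) = 2/7 - 1/(2*V)/7 = 2/7 - 1/(14*V))
p(15)*l(6, 1) = ((1/14)*(-1 + 4*15)/15)*(-14) = ((1/14)*(1/15)*(-1 + 60))*(-14) = ((1/14)*(1/15)*59)*(-14) = (59/210)*(-14) = -59/15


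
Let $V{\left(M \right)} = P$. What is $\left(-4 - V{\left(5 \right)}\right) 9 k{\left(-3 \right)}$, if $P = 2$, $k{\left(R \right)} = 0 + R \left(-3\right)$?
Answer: $-486$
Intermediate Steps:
$k{\left(R \right)} = - 3 R$ ($k{\left(R \right)} = 0 - 3 R = - 3 R$)
$V{\left(M \right)} = 2$
$\left(-4 - V{\left(5 \right)}\right) 9 k{\left(-3 \right)} = \left(-4 - 2\right) 9 \left(\left(-3\right) \left(-3\right)\right) = \left(-4 - 2\right) 9 \cdot 9 = \left(-6\right) 9 \cdot 9 = \left(-54\right) 9 = -486$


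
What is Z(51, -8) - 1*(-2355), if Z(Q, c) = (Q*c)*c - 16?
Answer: 5603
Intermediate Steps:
Z(Q, c) = -16 + Q*c**2 (Z(Q, c) = Q*c**2 - 16 = -16 + Q*c**2)
Z(51, -8) - 1*(-2355) = (-16 + 51*(-8)**2) - 1*(-2355) = (-16 + 51*64) + 2355 = (-16 + 3264) + 2355 = 3248 + 2355 = 5603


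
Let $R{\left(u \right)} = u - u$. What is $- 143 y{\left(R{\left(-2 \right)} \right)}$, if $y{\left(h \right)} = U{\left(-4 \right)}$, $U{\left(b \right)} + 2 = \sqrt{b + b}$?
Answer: $286 - 286 i \sqrt{2} \approx 286.0 - 404.46 i$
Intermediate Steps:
$U{\left(b \right)} = -2 + \sqrt{2} \sqrt{b}$ ($U{\left(b \right)} = -2 + \sqrt{b + b} = -2 + \sqrt{2 b} = -2 + \sqrt{2} \sqrt{b}$)
$R{\left(u \right)} = 0$
$y{\left(h \right)} = -2 + 2 i \sqrt{2}$ ($y{\left(h \right)} = -2 + \sqrt{2} \sqrt{-4} = -2 + \sqrt{2} \cdot 2 i = -2 + 2 i \sqrt{2}$)
$- 143 y{\left(R{\left(-2 \right)} \right)} = - 143 \left(-2 + 2 i \sqrt{2}\right) = 286 - 286 i \sqrt{2}$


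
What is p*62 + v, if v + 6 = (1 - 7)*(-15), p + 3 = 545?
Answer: 33688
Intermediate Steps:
p = 542 (p = -3 + 545 = 542)
v = 84 (v = -6 + (1 - 7)*(-15) = -6 - 6*(-15) = -6 + 90 = 84)
p*62 + v = 542*62 + 84 = 33604 + 84 = 33688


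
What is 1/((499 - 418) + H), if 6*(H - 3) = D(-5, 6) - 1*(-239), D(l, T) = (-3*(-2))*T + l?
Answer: 1/129 ≈ 0.0077519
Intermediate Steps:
D(l, T) = l + 6*T (D(l, T) = 6*T + l = l + 6*T)
H = 48 (H = 3 + ((-5 + 6*6) - 1*(-239))/6 = 3 + ((-5 + 36) + 239)/6 = 3 + (31 + 239)/6 = 3 + (⅙)*270 = 3 + 45 = 48)
1/((499 - 418) + H) = 1/((499 - 418) + 48) = 1/(81 + 48) = 1/129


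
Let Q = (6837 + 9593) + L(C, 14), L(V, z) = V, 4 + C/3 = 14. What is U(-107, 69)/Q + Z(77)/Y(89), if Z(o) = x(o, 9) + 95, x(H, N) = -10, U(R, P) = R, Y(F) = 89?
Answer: 1389577/1464940 ≈ 0.94856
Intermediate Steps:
C = 30 (C = -12 + 3*14 = -12 + 42 = 30)
Q = 16460 (Q = (6837 + 9593) + 30 = 16430 + 30 = 16460)
Z(o) = 85 (Z(o) = -10 + 95 = 85)
U(-107, 69)/Q + Z(77)/Y(89) = -107/16460 + 85/89 = 1389577/1464940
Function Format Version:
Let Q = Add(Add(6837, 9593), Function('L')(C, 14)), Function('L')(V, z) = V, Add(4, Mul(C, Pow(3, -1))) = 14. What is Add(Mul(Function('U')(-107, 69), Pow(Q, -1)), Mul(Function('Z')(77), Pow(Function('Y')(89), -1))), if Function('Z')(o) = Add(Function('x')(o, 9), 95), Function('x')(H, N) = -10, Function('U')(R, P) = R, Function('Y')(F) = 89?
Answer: Rational(1389577, 1464940) ≈ 0.94856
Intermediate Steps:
C = 30 (C = Add(-12, Mul(3, 14)) = Add(-12, 42) = 30)
Q = 16460 (Q = Add(Add(6837, 9593), 30) = Add(16430, 30) = 16460)
Function('Z')(o) = 85 (Function('Z')(o) = Add(-10, 95) = 85)
Add(Mul(Function('U')(-107, 69), Pow(Q, -1)), Mul(Function('Z')(77), Pow(Function('Y')(89), -1))) = Add(Mul(-107, Pow(16460, -1)), Mul(85, Pow(89, -1))) = Add(Mul(-107, Rational(1, 16460)), Mul(85, Rational(1, 89))) = Add(Rational(-107, 16460), Rational(85, 89)) = Rational(1389577, 1464940)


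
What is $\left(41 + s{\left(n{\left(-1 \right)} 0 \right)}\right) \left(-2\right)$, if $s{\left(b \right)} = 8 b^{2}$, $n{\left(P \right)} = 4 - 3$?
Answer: $-82$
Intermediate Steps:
$n{\left(P \right)} = 1$ ($n{\left(P \right)} = 4 - 3 = 1$)
$\left(41 + s{\left(n{\left(-1 \right)} 0 \right)}\right) \left(-2\right) = \left(41 + 8 \left(1 \cdot 0\right)^{2}\right) \left(-2\right) = \left(41 + 8 \cdot 0^{2}\right) \left(-2\right) = \left(41 + 8 \cdot 0\right) \left(-2\right) = \left(41 + 0\right) \left(-2\right) = 41 \left(-2\right) = -82$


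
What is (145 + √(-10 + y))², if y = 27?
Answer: (145 + √17)² ≈ 22238.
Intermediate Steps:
(145 + √(-10 + y))² = (145 + √(-10 + 27))² = (145 + √17)²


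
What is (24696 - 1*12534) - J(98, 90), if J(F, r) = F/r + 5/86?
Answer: 47062501/3870 ≈ 12161.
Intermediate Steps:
J(F, r) = 5/86 + F/r (J(F, r) = F/r + 5*(1/86) = F/r + 5/86 = 5/86 + F/r)
(24696 - 1*12534) - J(98, 90) = (24696 - 1*12534) - (5/86 + 98/90) = (24696 - 12534) - (5/86 + 98*(1/90)) = 12162 - (5/86 + 49/45) = 12162 - 1*4439/3870 = 12162 - 4439/3870 = 47062501/3870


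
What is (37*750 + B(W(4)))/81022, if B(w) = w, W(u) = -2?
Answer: 13874/40511 ≈ 0.34247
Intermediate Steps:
(37*750 + B(W(4)))/81022 = (37*750 - 2)/81022 = (27750 - 2)*(1/81022) = 27748*(1/81022) = 13874/40511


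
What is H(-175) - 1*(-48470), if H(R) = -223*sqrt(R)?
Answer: 48470 - 1115*I*sqrt(7) ≈ 48470.0 - 2950.0*I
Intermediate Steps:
H(-175) - 1*(-48470) = -1115*I*sqrt(7) - 1*(-48470) = -1115*I*sqrt(7) + 48470 = 48470 - 1115*I*sqrt(7)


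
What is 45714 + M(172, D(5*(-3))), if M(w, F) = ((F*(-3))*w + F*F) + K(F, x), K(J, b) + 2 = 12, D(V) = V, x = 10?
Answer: 53689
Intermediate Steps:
K(J, b) = 10 (K(J, b) = -2 + 12 = 10)
M(w, F) = 10 + F**2 - 3*F*w (M(w, F) = ((F*(-3))*w + F*F) + 10 = ((-3*F)*w + F**2) + 10 = (-3*F*w + F**2) + 10 = (F**2 - 3*F*w) + 10 = 10 + F**2 - 3*F*w)
45714 + M(172, D(5*(-3))) = 45714 + (10 + (5*(-3))**2 - 3*5*(-3)*172) = 45714 + (10 + (-15)**2 - 3*(-15)*172) = 45714 + (10 + 225 + 7740) = 45714 + 7975 = 53689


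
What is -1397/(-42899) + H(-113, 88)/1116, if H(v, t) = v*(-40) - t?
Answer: 47921855/11968821 ≈ 4.0039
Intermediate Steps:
H(v, t) = -t - 40*v (H(v, t) = -40*v - t = -t - 40*v)
-1397/(-42899) + H(-113, 88)/1116 = -1397/(-42899) + (-1*88 - 40*(-113))/1116 = -1397*(-1/42899) + (-88 + 4520)*(1/1116) = 1397/42899 + 4432*(1/1116) = 1397/42899 + 1108/279 = 47921855/11968821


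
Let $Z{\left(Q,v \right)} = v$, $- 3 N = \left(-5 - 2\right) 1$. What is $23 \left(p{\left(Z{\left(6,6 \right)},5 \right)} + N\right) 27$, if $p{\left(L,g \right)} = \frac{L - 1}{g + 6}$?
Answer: $\frac{19044}{11} \approx 1731.3$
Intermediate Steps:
$N = \frac{7}{3}$ ($N = - \frac{\left(-5 - 2\right) 1}{3} = - \frac{\left(-7\right) 1}{3} = \left(- \frac{1}{3}\right) \left(-7\right) = \frac{7}{3} \approx 2.3333$)
$p{\left(L,g \right)} = \frac{-1 + L}{6 + g}$
$23 \left(p{\left(Z{\left(6,6 \right)},5 \right)} + N\right) 27 = 23 \left(\frac{-1 + 6}{6 + 5} + \frac{7}{3}\right) 27 = 23 \left(\frac{1}{11} \cdot 5 + \frac{7}{3}\right) 27 = 23 \left(\frac{5}{11} + \frac{7}{3}\right) 27 = 23 \cdot \frac{92}{33} \cdot 27 = \frac{2116}{33} \cdot 27 = \frac{19044}{11}$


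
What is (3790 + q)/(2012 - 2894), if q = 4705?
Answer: -8495/882 ≈ -9.6315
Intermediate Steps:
(3790 + q)/(2012 - 2894) = (3790 + 4705)/(2012 - 2894) = 8495/(-882) = 8495*(-1/882) = -8495/882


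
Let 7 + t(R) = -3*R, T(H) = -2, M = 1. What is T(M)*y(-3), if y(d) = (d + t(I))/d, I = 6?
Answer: -56/3 ≈ -18.667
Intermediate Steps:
t(R) = -7 - 3*R
y(d) = (-25 + d)/d (y(d) = (d + (-7 - 3*6))/d = (d + (-7 - 18))/d = (d - 25)/d = (-25 + d)/d)
T(M)*y(-3) = -2*(-25 - 3)/(-3) = -(-2)*(-28)/3 = -2*28/3 = -56/3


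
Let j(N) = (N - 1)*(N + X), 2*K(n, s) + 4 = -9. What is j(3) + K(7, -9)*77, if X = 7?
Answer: -961/2 ≈ -480.50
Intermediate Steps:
K(n, s) = -13/2 (K(n, s) = -2 + (½)*(-9) = -2 - 9/2 = -13/2)
j(N) = (-1 + N)*(7 + N) (j(N) = (N - 1)*(N + 7) = (-1 + N)*(7 + N))
j(3) + K(7, -9)*77 = (-7 + 3² + 6*3) - 13/2*77 = (-7 + 9 + 18) - 1001/2 = 20 - 1001/2 = -961/2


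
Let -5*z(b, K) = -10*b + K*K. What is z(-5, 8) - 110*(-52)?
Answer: 28486/5 ≈ 5697.2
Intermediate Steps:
z(b, K) = 2*b - K²/5 (z(b, K) = -(-10*b + K*K)/5 = -(-10*b + K²)/5 = -(K² - 10*b)/5 = 2*b - K²/5)
z(-5, 8) - 110*(-52) = (2*(-5) - ⅕*8²) - 110*(-52) = (-10 - ⅕*64) + 5720 = (-10 - 64/5) + 5720 = -114/5 + 5720 = 28486/5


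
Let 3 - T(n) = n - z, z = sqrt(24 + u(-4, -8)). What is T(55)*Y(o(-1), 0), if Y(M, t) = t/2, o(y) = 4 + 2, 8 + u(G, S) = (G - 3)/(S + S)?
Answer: 0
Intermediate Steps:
u(G, S) = -8 + (-3 + G)/(2*S) (u(G, S) = -8 + (G - 3)/(S + S) = -8 + (-3 + G)/((2*S)) = -8 + (-3 + G)*(1/(2*S)) = -8 + (-3 + G)/(2*S))
o(y) = 6
z = sqrt(263)/4 (z = sqrt(24 + (1/2)*(-3 - 4 - 16*(-8))/(-8)) = sqrt(24 + (1/2)*(-1/8)*(-3 - 4 + 128)) = sqrt(24 + (1/2)*(-1/8)*121) = sqrt(24 - 121/16) = sqrt(263/16) = sqrt(263)/4 ≈ 4.0543)
Y(M, t) = t/2 (Y(M, t) = t*(1/2) = t/2)
T(n) = 3 - n + sqrt(263)/4 (T(n) = 3 - (n - sqrt(263)/4) = 3 + (-n + sqrt(263)/4) = 3 - n + sqrt(263)/4)
T(55)*Y(o(-1), 0) = (3 - 1*55 + sqrt(263)/4)*((1/2)*0) = (3 - 55 + sqrt(263)/4)*0 = (-52 + sqrt(263)/4)*0 = 0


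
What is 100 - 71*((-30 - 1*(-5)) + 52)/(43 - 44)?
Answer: 2017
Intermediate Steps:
100 - 71*((-30 - 1*(-5)) + 52)/(43 - 44) = 100 - 71*((-30 + 5) + 52)/(-1) = 100 - 71*(-25 + 52)*(-1) = 100 - 1917*(-1) = 100 - 71*(-27) = 100 + 1917 = 2017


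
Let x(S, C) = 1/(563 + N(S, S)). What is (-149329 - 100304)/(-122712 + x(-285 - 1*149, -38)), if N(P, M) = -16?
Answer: 136549251/67123463 ≈ 2.0343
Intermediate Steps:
x(S, C) = 1/547 (x(S, C) = 1/(563 - 16) = 1/547)
(-149329 - 100304)/(-122712 + x(-285 - 1*149, -38)) = (-149329 - 100304)/(-122712 + 1/547) = -249633/(-67123463/547) = -249633*(-547/67123463) = 136549251/67123463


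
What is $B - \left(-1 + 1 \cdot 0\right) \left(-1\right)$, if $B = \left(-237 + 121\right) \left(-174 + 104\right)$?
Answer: $8119$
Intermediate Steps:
$B = 8120$ ($B = \left(-116\right) \left(-70\right) = 8120$)
$B - \left(-1 + 1 \cdot 0\right) \left(-1\right) = 8120 - \left(-1 + 1 \cdot 0\right) \left(-1\right) = 8120 - \left(-1 + 0\right) \left(-1\right) = 8120 - \left(-1\right) \left(-1\right) = 8120 - 1 = 8119$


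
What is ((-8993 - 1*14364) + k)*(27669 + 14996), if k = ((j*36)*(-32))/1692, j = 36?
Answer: -46885891115/47 ≈ -9.9757e+8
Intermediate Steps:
k = -1152/47 (k = ((36*36)*(-32))/1692 = (1296*(-32))*(1/1692) = -41472*1/1692 = -1152/47 ≈ -24.511)
((-8993 - 1*14364) + k)*(27669 + 14996) = ((-8993 - 1*14364) - 1152/47)*(27669 + 14996) = ((-8993 - 14364) - 1152/47)*42665 = (-23357 - 1152/47)*42665 = -1098931/47*42665 = -46885891115/47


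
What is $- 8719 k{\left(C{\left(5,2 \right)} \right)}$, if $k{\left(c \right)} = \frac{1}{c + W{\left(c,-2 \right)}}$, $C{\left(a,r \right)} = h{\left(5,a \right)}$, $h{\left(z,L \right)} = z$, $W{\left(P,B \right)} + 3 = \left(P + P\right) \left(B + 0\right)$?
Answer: $\frac{8719}{18} \approx 484.39$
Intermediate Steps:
$W{\left(P,B \right)} = -3 + 2 B P$ ($W{\left(P,B \right)} = -3 + \left(P + P\right) \left(B + 0\right) = -3 + 2 P B = -3 + 2 B P$)
$C{\left(a,r \right)} = 5$
$k{\left(c \right)} = \frac{1}{-3 - 3 c}$ ($k{\left(c \right)} = \frac{1}{c + \left(-3 + 2 \left(-2\right) c\right)} = \frac{1}{c - \left(3 + 4 c\right)} = \frac{1}{-3 - 3 c}$)
$- 8719 k{\left(C{\left(5,2 \right)} \right)} = - 8719 \left(- \frac{1}{3 + 3 \cdot 5}\right) = - 8719 \left(- \frac{1}{3 + 15}\right) = - 8719 \left(- \frac{1}{18}\right) = - 8719 \left(\left(-1\right) \frac{1}{18}\right) = \left(-8719\right) \left(- \frac{1}{18}\right) = \frac{8719}{18}$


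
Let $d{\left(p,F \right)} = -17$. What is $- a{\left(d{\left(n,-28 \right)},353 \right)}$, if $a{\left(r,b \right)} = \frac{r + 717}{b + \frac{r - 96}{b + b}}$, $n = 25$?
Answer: $- \frac{98840}{49821} \approx -1.9839$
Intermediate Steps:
$a{\left(r,b \right)} = \frac{717 + r}{b + \frac{-96 + r}{2 b}}$
$- a{\left(d{\left(n,-28 \right)},353 \right)} = - \frac{2 \cdot 353 \left(717 - 17\right)}{-96 - 17 + 2 \cdot 353^{2}} = - \frac{2 \cdot 353 \cdot 700}{-96 - 17 + 2 \cdot 124609} = - \frac{2 \cdot 353 \cdot 700}{-96 - 17 + 249218} = - \frac{2 \cdot 353 \cdot 700}{249105} = \left(-1\right) \frac{98840}{49821} = - \frac{98840}{49821}$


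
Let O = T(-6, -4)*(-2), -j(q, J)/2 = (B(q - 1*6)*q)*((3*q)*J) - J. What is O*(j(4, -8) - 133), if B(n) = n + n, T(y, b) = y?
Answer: -38652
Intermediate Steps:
B(n) = 2*n
j(q, J) = 2*J - 6*J*q²*(-12 + 2*q) (j(q, J) = -2*(((2*(q - 1*6))*q)*((3*q)*J) - J) = -2*(((2*(q - 6))*q)*(3*J*q) - J) = -2*(((2*(-6 + q))*q)*(3*J*q) - J) = -2*(((-12 + 2*q)*q)*(3*J*q) - J) = -2*((q*(-12 + 2*q))*(3*J*q) - J) = -2*(3*J*q²*(-12 + 2*q) - J) = -2*(-J + 3*J*q²*(-12 + 2*q)) = 2*J - 6*J*q²*(-12 + 2*q))
O = 12 (O = -6*(-2) = 12)
O*(j(4, -8) - 133) = 12*(-2*(-8)*(-1 + 6*4²*(-6 + 4)) - 133) = 12*(-2*(-8)*(-1 + 6*16*(-2)) - 133) = 12*(-2*(-8)*(-1 - 192) - 133) = 12*(-2*(-8)*(-193) - 133) = 12*(-3088 - 133) = 12*(-3221) = -38652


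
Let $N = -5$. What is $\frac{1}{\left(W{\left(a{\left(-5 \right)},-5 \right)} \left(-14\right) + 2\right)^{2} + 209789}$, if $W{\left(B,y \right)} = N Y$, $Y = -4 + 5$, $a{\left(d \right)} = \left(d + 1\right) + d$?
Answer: $\frac{1}{214973} \approx 4.6517 \cdot 10^{-6}$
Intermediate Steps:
$a{\left(d \right)} = 1 + 2 d$ ($a{\left(d \right)} = \left(1 + d\right) + d = 1 + 2 d$)
$Y = 1$
$W{\left(B,y \right)} = -5$ ($W{\left(B,y \right)} = \left(-5\right) 1 = -5$)
$\frac{1}{\left(W{\left(a{\left(-5 \right)},-5 \right)} \left(-14\right) + 2\right)^{2} + 209789} = \frac{1}{\left(\left(-5\right) \left(-14\right) + 2\right)^{2} + 209789} = \frac{1}{\left(70 + 2\right)^{2} + 209789} = \frac{1}{72^{2} + 209789} = \frac{1}{5184 + 209789} = \frac{1}{214973}$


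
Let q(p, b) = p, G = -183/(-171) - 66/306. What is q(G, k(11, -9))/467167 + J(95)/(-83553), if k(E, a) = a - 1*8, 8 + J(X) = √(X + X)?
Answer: 1230220156/12607725005373 - √190/83553 ≈ -6.7397e-5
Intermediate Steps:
J(X) = -8 + √2*√X (J(X) = -8 + √(X + X) = -8 + √(2*X) = -8 + √2*√X)
k(E, a) = -8 + a (k(E, a) = a - 8 = -8 + a)
G = 276/323 (G = -183*(-1/171) - 66*1/306 = 61/57 - 11/51 = 276/323 ≈ 0.85449)
q(G, k(11, -9))/467167 + J(95)/(-83553) = (276/323)/467167 + (-8 + √2*√95)/(-83553) = (276/323)*(1/467167) + (-8 + √190)*(-1/83553) = 276/150894941 + (8/83553 - √190/83553) = 1230220156/12607725005373 - √190/83553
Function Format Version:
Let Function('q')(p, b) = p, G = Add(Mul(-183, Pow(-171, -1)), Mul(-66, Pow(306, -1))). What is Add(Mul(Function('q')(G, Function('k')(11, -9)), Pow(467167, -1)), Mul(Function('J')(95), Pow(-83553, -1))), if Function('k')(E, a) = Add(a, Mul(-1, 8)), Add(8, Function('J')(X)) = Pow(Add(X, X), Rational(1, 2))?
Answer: Add(Rational(1230220156, 12607725005373), Mul(Rational(-1, 83553), Pow(190, Rational(1, 2)))) ≈ -6.7397e-5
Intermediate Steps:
Function('J')(X) = Add(-8, Mul(Pow(2, Rational(1, 2)), Pow(X, Rational(1, 2)))) (Function('J')(X) = Add(-8, Pow(Add(X, X), Rational(1, 2))) = Add(-8, Pow(Mul(2, X), Rational(1, 2))) = Add(-8, Mul(Pow(2, Rational(1, 2)), Pow(X, Rational(1, 2)))))
Function('k')(E, a) = Add(-8, a) (Function('k')(E, a) = Add(a, -8) = Add(-8, a))
G = Rational(276, 323) (G = Add(Mul(-183, Rational(-1, 171)), Mul(-66, Rational(1, 306))) = Add(Rational(61, 57), Rational(-11, 51)) = Rational(276, 323) ≈ 0.85449)
Add(Mul(Function('q')(G, Function('k')(11, -9)), Pow(467167, -1)), Mul(Function('J')(95), Pow(-83553, -1))) = Add(Mul(Rational(276, 323), Pow(467167, -1)), Mul(Add(-8, Mul(Pow(2, Rational(1, 2)), Pow(95, Rational(1, 2)))), Pow(-83553, -1))) = Add(Mul(Rational(276, 323), Rational(1, 467167)), Mul(Add(-8, Pow(190, Rational(1, 2))), Rational(-1, 83553))) = Add(Rational(276, 150894941), Add(Rational(8, 83553), Mul(Rational(-1, 83553), Pow(190, Rational(1, 2))))) = Add(Rational(1230220156, 12607725005373), Mul(Rational(-1, 83553), Pow(190, Rational(1, 2))))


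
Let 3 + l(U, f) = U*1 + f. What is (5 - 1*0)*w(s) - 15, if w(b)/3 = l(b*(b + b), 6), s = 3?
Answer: 300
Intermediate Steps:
l(U, f) = -3 + U + f (l(U, f) = -3 + (U*1 + f) = -3 + (U + f) = -3 + U + f)
w(b) = 9 + 6*b**2 (w(b) = 3*(-3 + b*(b + b) + 6) = 3*(-3 + b*(2*b) + 6) = 3*(-3 + 2*b**2 + 6) = 3*(3 + 2*b**2) = 9 + 6*b**2)
(5 - 1*0)*w(s) - 15 = (5 - 1*0)*(9 + 6*3**2) - 15 = (5 + 0)*(9 + 6*9) - 15 = 5*(9 + 54) - 15 = 5*63 - 15 = 315 - 15 = 300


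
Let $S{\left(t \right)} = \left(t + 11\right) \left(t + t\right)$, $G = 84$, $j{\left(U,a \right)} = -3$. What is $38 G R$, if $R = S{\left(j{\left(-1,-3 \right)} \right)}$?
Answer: $-153216$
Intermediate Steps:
$S{\left(t \right)} = 2 t \left(11 + t\right)$ ($S{\left(t \right)} = \left(11 + t\right) 2 t = 2 t \left(11 + t\right)$)
$R = -48$ ($R = 2 \left(-3\right) \left(11 - 3\right) = 2 \left(-3\right) 8 = -48$)
$38 G R = 38 \cdot 84 \left(-48\right) = 3192 \left(-48\right) = -153216$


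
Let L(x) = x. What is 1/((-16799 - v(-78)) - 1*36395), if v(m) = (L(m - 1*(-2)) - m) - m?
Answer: -1/53274 ≈ -1.8771e-5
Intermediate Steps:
v(m) = 2 - m (v(m) = ((m - 1*(-2)) - m) - m = ((m + 2) - m) - m = ((2 + m) - m) - m = 2 - m)
1/((-16799 - v(-78)) - 1*36395) = 1/((-16799 - (2 - 1*(-78))) - 1*36395) = 1/((-16799 - (2 + 78)) - 36395) = 1/((-16799 - 1*80) - 36395) = 1/((-16799 - 80) - 36395) = 1/(-16879 - 36395) = 1/(-53274) = -1/53274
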